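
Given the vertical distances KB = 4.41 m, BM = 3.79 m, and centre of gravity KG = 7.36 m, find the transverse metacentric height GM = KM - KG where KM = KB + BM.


Formula: GM = KB + BM - KG
Step 1 — KM = KB + BM = 4.41 + 3.79 = 8.2 m
Step 2 — GM = KM - KG = 8.2 - 7.36 = 0.84 m

0.84 m


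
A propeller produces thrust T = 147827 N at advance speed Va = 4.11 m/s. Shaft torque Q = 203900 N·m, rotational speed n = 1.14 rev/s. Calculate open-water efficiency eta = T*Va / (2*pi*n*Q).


Formula: eta = T * Va / (2 * pi * n * Q)
Step 1 — numerator = T * Va = 147827 * 4.11 = 607568.97
Step 2 — 2 * pi * n = 2 * pi * 1.14 = 7.162831
Step 3 — denominator = 7.162831 * 203900 = 1460501.24
Step 4 — eta = 607568.97 / 1460501.24 ≈ 0.41600 (5 s.f.)

0.41600


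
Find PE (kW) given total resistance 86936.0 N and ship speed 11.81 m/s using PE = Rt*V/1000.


Formula: PE = Rt * V / 1000 (kW)
Step 1 — PE (W) = 86936.0 * 11.81 = 1026714.16 W
Step 2 — PE (kW) = 1026714.16 / 1000 ≈ 1026.7 kW (5 s.f.)

1026.7 kW


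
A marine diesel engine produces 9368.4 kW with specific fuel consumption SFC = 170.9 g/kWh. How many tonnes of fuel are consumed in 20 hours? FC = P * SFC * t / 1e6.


Formula: FC (tonnes) = P * SFC * t / 1,000,000
Step 1 — P * SFC * t = 9368.4 * 170.9 * 20 = 32021191.2 g
Step 2 — FC (tonnes) = 32021191.2 / 1,000,000 ≈ 32.021 tonnes (5 s.f.)

32.021 tonnes


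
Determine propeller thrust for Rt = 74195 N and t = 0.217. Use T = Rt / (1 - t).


Formula: T = Rt / (1 - t)
Step 1 — (1 - t) = 1 - 0.217 = 0.783
Step 2 — T = 74195 / 0.783 ≈ 94757 N (5 s.f.)

94757 N


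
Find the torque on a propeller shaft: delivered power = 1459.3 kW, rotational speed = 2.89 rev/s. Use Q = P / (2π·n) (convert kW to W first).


Formula: Q = P_W / (2 * pi * n)
Step 1 — P_W = 1459.3 kW * 1000 = 1459300.0 W
Step 2 — 2 * pi * n = 2 * pi * 2.89 = 18.158406
Step 3 — Q = 1459300.0 / 18.158406 ≈ 80365 N·m (5 s.f.)

80365 N·m


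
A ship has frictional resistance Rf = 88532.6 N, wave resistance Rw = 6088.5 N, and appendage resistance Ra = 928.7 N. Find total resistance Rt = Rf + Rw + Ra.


Formula: Rt = Rf + Rw + Ra
Substituting: Rt = 88532.6 + 6088.5 + 928.7
Result: Rt = 95549.8 N

95549.8 N


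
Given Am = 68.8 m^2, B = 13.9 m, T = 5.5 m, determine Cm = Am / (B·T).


Formula: Cm = Am / (B * T)
Step 1 — B * T = 13.9 * 5.5 = 76.45 m^2
Step 2 — Cm = 68.8 / 76.45 ≈ 0.89993 (5 s.f.)

0.89993


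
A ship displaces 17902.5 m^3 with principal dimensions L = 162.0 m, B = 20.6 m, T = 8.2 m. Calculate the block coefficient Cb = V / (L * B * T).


Formula: Cb = V / (L * B * T)
Step 1 — L * B * T = 162.0 * 20.6 * 8.2 = 27365.04 m^3
Step 2 — Cb = 17902.5 / 27365.04 ≈ 0.65421 (5 s.f.)

0.65421


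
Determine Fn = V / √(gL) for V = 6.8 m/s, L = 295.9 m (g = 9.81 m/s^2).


Formula: Fn = V / sqrt(g * L)
Step 1 — g * L = 9.81 * 295.9 = 2902.779
Step 2 — sqrt(g * L) = sqrt(2902.779) = 53.877444
Step 3 — Fn = 6.8 / 53.877444 ≈ 0.12621 (5 s.f.)

0.12621


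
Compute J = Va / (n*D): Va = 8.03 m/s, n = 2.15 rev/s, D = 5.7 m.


Formula: J = Va / (n * D)
Step 1 — n * D = 2.15 * 5.7 = 12.255
Step 2 — J = 8.03 / 12.255 ≈ 0.65524 (5 s.f.)

0.65524


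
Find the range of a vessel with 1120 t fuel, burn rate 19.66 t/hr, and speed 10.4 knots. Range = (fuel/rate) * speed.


Formula: endurance = fuel / rate; range = endurance * speed
Step 1 — endurance = 1120 / 19.66 = 56.9685 hours
Step 2 — range = 56.9685 * 10.4 ≈ 592.47 nautical miles (5 s.f.)

592.47 NM


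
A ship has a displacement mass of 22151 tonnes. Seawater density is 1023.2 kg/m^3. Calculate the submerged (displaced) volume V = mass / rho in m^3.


Formula: V = mass / rho
Step 1 — convert tonnes to kg: 22151 t * 1000 = 22151000 kg
Step 2 — V = 22151000 / 1023.2 ≈ 21649 m^3 (5 s.f.)

21649 m^3


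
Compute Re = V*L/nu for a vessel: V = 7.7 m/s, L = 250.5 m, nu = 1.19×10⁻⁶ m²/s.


Formula: Re = V * L / nu
Step 1 — V * L = 7.7 * 250.5 = 1928.85 m^2/s
Step 2 — Re = 1928.85 / 1.19e-6 = 1.62e+09

1.62e+09


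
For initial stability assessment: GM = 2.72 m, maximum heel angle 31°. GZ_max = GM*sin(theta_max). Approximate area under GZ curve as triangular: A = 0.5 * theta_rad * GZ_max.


Formula: GZ_max = GM * sin(theta); Area = 0.5 * theta_rad * GZ_max
Step 1 — GZ_max = 2.72 * sin(31°) = 2.72 * 0.515038 = 1.400903 m
Step 2 — theta_rad = 31 * pi/180 = 0.541052 rad
Step 3 — Area = 0.5 * 0.541052 * 1.400903 ≈ 0.37898 m·rad (5 s.f.)

0.37898 m·rad


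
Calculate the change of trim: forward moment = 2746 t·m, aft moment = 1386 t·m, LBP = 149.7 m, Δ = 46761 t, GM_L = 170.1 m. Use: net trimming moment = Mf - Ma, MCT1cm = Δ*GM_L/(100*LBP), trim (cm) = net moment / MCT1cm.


Formula: net trimming moment = Mf - Ma; MCT1cm = Δ*GM_L/(100*LBP); trim = net moment / MCT1cm
Step 1 — net trimming moment = 2746 - 1386 = 1360 t·m
Step 2 — MCT1cm = 46761 * 170.1 / (100 * 149.7) = 531.3324 t·m/cm
Step 3 — trim = 1360 / 531.3324 ≈ 2.5596 cm (5 s.f.)

2.5596 cm


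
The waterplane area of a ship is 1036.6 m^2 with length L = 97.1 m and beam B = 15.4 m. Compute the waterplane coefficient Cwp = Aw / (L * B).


Formula: Cwp = Aw / (L * B)
Step 1 — L * B = 97.1 * 15.4 = 1495.34 m^2
Step 2 — Cwp = 1036.6 / 1495.34 ≈ 0.69322 (5 s.f.)

0.69322


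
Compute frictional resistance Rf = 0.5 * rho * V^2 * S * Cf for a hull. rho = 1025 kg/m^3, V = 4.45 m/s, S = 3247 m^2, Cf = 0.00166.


Formula: Rf = 0.5 * rho * V^2 * S * Cf
Step 1 — V^2 = 4.45^2 = 19.8025
Step 2 — 0.5 * rho * V^2 = 0.5 * 1025 * 19.8025 = 10148.78125
Step 3 — Rf = 10148.78125 * 3247 * 0.00166 ≈ 54702 N (5 s.f.)

54702 N


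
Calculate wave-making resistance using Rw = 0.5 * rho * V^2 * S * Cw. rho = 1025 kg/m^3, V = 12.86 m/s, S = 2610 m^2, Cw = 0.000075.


Formula: Rw = 0.5 * rho * V^2 * S * Cw
Step 1 — V^2 = 12.86^2 = 165.3796
Step 2 — 0.5 * rho * V^2 = 0.5 * 1025 * 165.3796 = 84757.045
Step 3 — Rw = 84757.045 * 2610 * 0.000075 ≈ 16591 N (5 s.f.)

16591 N


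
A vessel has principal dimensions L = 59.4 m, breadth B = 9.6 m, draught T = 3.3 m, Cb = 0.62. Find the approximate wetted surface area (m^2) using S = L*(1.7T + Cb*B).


Formula: S = 1.7*L*T + V/T with V = Cb*L*B*T, i.e. S = L * (1.7*T + Cb*B)
Step 1 — 1.7*T = 1.7 * 3.3 = 5.61 m
Step 2 — Cb*B = 0.62 * 9.6 = 5.952 m
Step 3 — 1.7*T + Cb*B = 5.61 + 5.952 = 11.562 m
Step 4 — S = 59.4 * 11.562 ≈ 686.78 m^2 (5 s.f.)

686.78 m^2


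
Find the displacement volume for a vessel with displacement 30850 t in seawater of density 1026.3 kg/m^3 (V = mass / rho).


Formula: V = mass / rho
Step 1 — convert tonnes to kg: 30850 t * 1000 = 30850000 kg
Step 2 — V = 30850000 / 1026.3 ≈ 30059 m^3 (5 s.f.)

30059 m^3


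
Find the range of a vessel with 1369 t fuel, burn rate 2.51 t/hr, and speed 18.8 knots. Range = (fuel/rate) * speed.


Formula: endurance = fuel / rate; range = endurance * speed
Step 1 — endurance = 1369 / 2.51 = 545.4183 hours
Step 2 — range = 545.4183 * 18.8 ≈ 10254 nautical miles (5 s.f.)

10254 NM


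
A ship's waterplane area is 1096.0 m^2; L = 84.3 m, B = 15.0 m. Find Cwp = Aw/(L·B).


Formula: Cwp = Aw / (L * B)
Step 1 — L * B = 84.3 * 15.0 = 1264.5 m^2
Step 2 — Cwp = 1096.0 / 1264.5 ≈ 0.86675 (5 s.f.)

0.86675


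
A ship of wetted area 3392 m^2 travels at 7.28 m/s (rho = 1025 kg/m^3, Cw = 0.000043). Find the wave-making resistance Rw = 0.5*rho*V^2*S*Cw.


Formula: Rw = 0.5 * rho * V^2 * S * Cw
Step 1 — V^2 = 7.28^2 = 52.9984
Step 2 — 0.5 * rho * V^2 = 0.5 * 1025 * 52.9984 = 27161.68
Step 3 — Rw = 27161.68 * 3392 * 0.000043 ≈ 3961.7 N (5 s.f.)

3961.7 N


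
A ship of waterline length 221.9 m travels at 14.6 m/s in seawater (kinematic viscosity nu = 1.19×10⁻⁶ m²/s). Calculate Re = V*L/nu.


Formula: Re = V * L / nu
Step 1 — V * L = 14.6 * 221.9 = 3239.74 m^2/s
Step 2 — Re = 3239.74 / 1.19e-6 = 2.72e+09

2.72e+09


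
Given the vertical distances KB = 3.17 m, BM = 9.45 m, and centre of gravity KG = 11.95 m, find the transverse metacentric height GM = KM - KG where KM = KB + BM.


Formula: GM = KB + BM - KG
Step 1 — KM = KB + BM = 3.17 + 9.45 = 12.62 m
Step 2 — GM = KM - KG = 12.62 - 11.95 = 0.67 m

0.67 m


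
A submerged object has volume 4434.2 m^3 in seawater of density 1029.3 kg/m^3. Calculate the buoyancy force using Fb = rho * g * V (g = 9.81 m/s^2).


Formula: Fb = rho * g * V
Substituting: Fb = 1029.3 * 9.81 * 4434.2
Intermediate: 1029.3 * 9.81 = 10097.433
Result: Fb = 10097.433 * 4434.2 ≈ 44774000 N (5 s.f.)

44774000 N


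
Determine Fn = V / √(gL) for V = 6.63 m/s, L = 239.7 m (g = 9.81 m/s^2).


Formula: Fn = V / sqrt(g * L)
Step 1 — g * L = 9.81 * 239.7 = 2351.457
Step 2 — sqrt(g * L) = sqrt(2351.457) = 48.491824
Step 3 — Fn = 6.63 / 48.491824 ≈ 0.13672 (5 s.f.)

0.13672


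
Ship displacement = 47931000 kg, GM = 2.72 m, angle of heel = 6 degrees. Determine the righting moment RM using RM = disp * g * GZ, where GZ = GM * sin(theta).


Formula: GZ = GM * sin(theta); RM = disp * g * GZ
Step 1 — GZ = 2.72 * sin(6°) = 2.72 * 0.104528 = 0.284316 m
Step 2 — RM = 47931000 * 9.81 * 0.284316 ≈ 133690000 N·m (5 s.f.)

133690000 N·m


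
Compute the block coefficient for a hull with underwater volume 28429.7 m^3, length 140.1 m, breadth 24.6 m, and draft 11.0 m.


Formula: Cb = V / (L * B * T)
Step 1 — L * B * T = 140.1 * 24.6 * 11.0 = 37911.06 m^3
Step 2 — Cb = 28429.7 / 37911.06 ≈ 0.74991 (5 s.f.)

0.74991


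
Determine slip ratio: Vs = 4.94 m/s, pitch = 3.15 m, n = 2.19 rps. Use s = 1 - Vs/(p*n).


Formula: s = 1 - Vs / (p * n)
Step 1 — p * n = 3.15 * 2.19 = 6.8985
Step 2 — Vs / (p*n) = 4.94 / 6.8985 = 0.716098 (6 d.p.)
Step 3 — s = 1 - 0.716098 = 0.283902

0.283902


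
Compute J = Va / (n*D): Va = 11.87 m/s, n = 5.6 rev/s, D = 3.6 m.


Formula: J = Va / (n * D)
Step 1 — n * D = 5.6 * 3.6 = 20.16
Step 2 — J = 11.87 / 20.16 ≈ 0.58879 (5 s.f.)

0.58879


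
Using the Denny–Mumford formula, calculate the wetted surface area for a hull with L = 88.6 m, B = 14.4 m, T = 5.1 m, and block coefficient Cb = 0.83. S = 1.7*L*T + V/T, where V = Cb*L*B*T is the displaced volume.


Formula: S = 1.7*L*T + V/T with V = Cb*L*B*T, i.e. S = L * (1.7*T + Cb*B)
Step 1 — 1.7*T = 1.7 * 5.1 = 8.67 m
Step 2 — Cb*B = 0.83 * 14.4 = 11.952 m
Step 3 — 1.7*T + Cb*B = 8.67 + 11.952 = 20.622 m
Step 4 — S = 88.6 * 20.622 ≈ 1827.1 m^2 (5 s.f.)

1827.1 m^2


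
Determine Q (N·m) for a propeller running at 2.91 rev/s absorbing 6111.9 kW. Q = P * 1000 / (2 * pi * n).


Formula: Q = P_W / (2 * pi * n)
Step 1 — P_W = 6111.9 kW * 1000 = 6111900.0 W
Step 2 — 2 * pi * n = 2 * pi * 2.91 = 18.284069
Step 3 — Q = 6111900.0 / 18.284069 ≈ 334270 N·m (5 s.f.)

334270 N·m


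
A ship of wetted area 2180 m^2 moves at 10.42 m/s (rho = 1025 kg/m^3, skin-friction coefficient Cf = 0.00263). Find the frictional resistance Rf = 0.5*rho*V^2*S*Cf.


Formula: Rf = 0.5 * rho * V^2 * S * Cf
Step 1 — V^2 = 10.42^2 = 108.5764
Step 2 — 0.5 * rho * V^2 = 0.5 * 1025 * 108.5764 = 55645.405
Step 3 — Rf = 55645.405 * 2180 * 0.00263 ≈ 319040 N (5 s.f.)

319040 N


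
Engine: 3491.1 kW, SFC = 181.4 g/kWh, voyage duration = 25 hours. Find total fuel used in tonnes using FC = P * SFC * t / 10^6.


Formula: FC (tonnes) = P * SFC * t / 1,000,000
Step 1 — P * SFC * t = 3491.1 * 181.4 * 25 = 15832138.5 g
Step 2 — FC (tonnes) = 15832138.5 / 1,000,000 ≈ 15.832 tonnes (5 s.f.)

15.832 tonnes


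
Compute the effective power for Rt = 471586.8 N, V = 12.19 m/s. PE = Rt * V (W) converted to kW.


Formula: PE = Rt * V / 1000 (kW)
Step 1 — PE (W) = 471586.8 * 12.19 = 5748643.092 W
Step 2 — PE (kW) = 5748643.092 / 1000 ≈ 5748.6 kW (5 s.f.)

5748.6 kW


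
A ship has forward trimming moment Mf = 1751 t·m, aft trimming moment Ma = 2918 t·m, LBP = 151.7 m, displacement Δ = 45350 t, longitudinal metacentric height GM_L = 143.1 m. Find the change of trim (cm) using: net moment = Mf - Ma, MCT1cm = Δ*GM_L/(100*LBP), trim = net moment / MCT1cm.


Formula: net trimming moment = Mf - Ma; MCT1cm = Δ*GM_L/(100*LBP); trim = net moment / MCT1cm
Step 1 — net trimming moment = 1751 - 2918 = -1167 t·m
Step 2 — MCT1cm = 45350 * 143.1 / (100 * 151.7) = 427.7907 t·m/cm
Step 3 — trim = -1167 / 427.7907 ≈ -2.7280 cm (5 s.f.)

-2.7280 cm


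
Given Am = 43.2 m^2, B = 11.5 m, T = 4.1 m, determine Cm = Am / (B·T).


Formula: Cm = Am / (B * T)
Step 1 — B * T = 11.5 * 4.1 = 47.15 m^2
Step 2 — Cm = 43.2 / 47.15 ≈ 0.91622 (5 s.f.)

0.91622


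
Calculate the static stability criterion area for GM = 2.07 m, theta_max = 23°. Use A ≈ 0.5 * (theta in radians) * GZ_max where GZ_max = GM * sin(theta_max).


Formula: GZ_max = GM * sin(theta); Area = 0.5 * theta_rad * GZ_max
Step 1 — GZ_max = 2.07 * sin(23°) = 2.07 * 0.390731 = 0.808813 m
Step 2 — theta_rad = 23 * pi/180 = 0.401426 rad
Step 3 — Area = 0.5 * 0.401426 * 0.808813 ≈ 0.16234 m·rad (5 s.f.)

0.16234 m·rad


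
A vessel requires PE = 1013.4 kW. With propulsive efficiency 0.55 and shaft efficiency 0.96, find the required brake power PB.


Formula: PB = PE / (eta_D * eta_S)
Step 1 — combined efficiency = eta_D * eta_S = 0.55 * 0.96 = 0.528
Step 2 — PB = 1013.4 / 0.528 ≈ 1919.3 kW (5 s.f.)

1919.3 kW


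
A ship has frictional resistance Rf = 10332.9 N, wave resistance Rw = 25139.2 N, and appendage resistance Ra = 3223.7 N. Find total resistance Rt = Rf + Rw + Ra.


Formula: Rt = Rf + Rw + Ra
Substituting: Rt = 10332.9 + 25139.2 + 3223.7
Result: Rt = 38695.8 N

38695.8 N


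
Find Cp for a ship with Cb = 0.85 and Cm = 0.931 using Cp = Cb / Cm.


Formula: Cp = Cb / Cm
Substituting: Cp = 0.85 / 0.931
Result: Cp ≈ 0.91300 (5 s.f.)

0.91300


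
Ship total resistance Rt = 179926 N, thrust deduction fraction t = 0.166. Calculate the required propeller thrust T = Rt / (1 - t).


Formula: T = Rt / (1 - t)
Step 1 — (1 - t) = 1 - 0.166 = 0.834
Step 2 — T = 179926 / 0.834 ≈ 215740 N (5 s.f.)

215740 N


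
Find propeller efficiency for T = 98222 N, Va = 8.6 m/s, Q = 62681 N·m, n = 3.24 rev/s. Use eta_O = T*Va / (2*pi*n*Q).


Formula: eta = T * Va / (2 * pi * n * Q)
Step 1 — numerator = T * Va = 98222 * 8.6 = 844709.2
Step 2 — 2 * pi * n = 2 * pi * 3.24 = 20.35752
Step 3 — denominator = 20.35752 * 62681 = 1276029.71
Step 4 — eta = 844709.2 / 1276029.71 ≈ 0.66198 (5 s.f.)

0.66198


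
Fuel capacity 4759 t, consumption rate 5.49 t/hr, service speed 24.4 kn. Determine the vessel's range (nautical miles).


Formula: endurance = fuel / rate; range = endurance * speed
Step 1 — endurance = 4759 / 5.49 = 866.8488 hours
Step 2 — range = 866.8488 * 24.4 ≈ 21151 nautical miles (5 s.f.)

21151 NM


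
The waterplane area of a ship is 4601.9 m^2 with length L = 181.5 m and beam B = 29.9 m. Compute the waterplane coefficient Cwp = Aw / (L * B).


Formula: Cwp = Aw / (L * B)
Step 1 — L * B = 181.5 * 29.9 = 5426.85 m^2
Step 2 — Cwp = 4601.9 / 5426.85 ≈ 0.84799 (5 s.f.)

0.84799


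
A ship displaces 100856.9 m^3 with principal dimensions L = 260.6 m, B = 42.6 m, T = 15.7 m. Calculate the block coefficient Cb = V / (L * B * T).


Formula: Cb = V / (L * B * T)
Step 1 — L * B * T = 260.6 * 42.6 * 15.7 = 174294.492 m^3
Step 2 — Cb = 100856.9 / 174294.492 ≈ 0.57866 (5 s.f.)

0.57866


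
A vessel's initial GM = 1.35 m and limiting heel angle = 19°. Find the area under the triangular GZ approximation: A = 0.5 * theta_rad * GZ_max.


Formula: GZ_max = GM * sin(theta); Area = 0.5 * theta_rad * GZ_max
Step 1 — GZ_max = 1.35 * sin(19°) = 1.35 * 0.325568 = 0.439517 m
Step 2 — theta_rad = 19 * pi/180 = 0.331613 rad
Step 3 — Area = 0.5 * 0.331613 * 0.439517 ≈ 0.072875 m·rad (5 s.f.)

0.072875 m·rad


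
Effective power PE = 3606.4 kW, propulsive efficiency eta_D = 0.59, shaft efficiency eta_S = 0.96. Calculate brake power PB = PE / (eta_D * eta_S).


Formula: PB = PE / (eta_D * eta_S)
Step 1 — combined efficiency = eta_D * eta_S = 0.59 * 0.96 = 0.5664
Step 2 — PB = 3606.4 / 0.5664 ≈ 6367.2 kW (5 s.f.)

6367.2 kW


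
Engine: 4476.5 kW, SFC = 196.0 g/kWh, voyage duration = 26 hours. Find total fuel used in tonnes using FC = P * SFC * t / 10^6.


Formula: FC (tonnes) = P * SFC * t / 1,000,000
Step 1 — P * SFC * t = 4476.5 * 196.0 * 26 = 22812244.0 g
Step 2 — FC (tonnes) = 22812244.0 / 1,000,000 ≈ 22.812 tonnes (5 s.f.)

22.812 tonnes


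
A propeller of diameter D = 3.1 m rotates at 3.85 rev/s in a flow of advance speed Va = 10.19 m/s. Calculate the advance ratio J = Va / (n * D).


Formula: J = Va / (n * D)
Step 1 — n * D = 3.85 * 3.1 = 11.935
Step 2 — J = 10.19 / 11.935 ≈ 0.85379 (5 s.f.)

0.85379


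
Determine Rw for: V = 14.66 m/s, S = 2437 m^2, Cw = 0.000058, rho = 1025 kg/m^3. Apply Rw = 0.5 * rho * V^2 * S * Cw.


Formula: Rw = 0.5 * rho * V^2 * S * Cw
Step 1 — V^2 = 14.66^2 = 214.9156
Step 2 — 0.5 * rho * V^2 = 0.5 * 1025 * 214.9156 = 110144.245
Step 3 — Rw = 110144.245 * 2437 * 0.000058 ≈ 15568 N (5 s.f.)

15568 N


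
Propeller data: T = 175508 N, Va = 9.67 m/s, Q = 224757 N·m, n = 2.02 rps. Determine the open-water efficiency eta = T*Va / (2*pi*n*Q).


Formula: eta = T * Va / (2 * pi * n * Q)
Step 1 — numerator = T * Va = 175508 * 9.67 = 1697162.36
Step 2 — 2 * pi * n = 2 * pi * 2.02 = 12.692034
Step 3 — denominator = 12.692034 * 224757 = 2852623.49
Step 4 — eta = 1697162.36 / 2852623.49 ≈ 0.59495 (5 s.f.)

0.59495


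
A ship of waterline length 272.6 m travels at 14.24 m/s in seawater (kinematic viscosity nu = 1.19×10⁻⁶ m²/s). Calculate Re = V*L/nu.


Formula: Re = V * L / nu
Step 1 — V * L = 14.24 * 272.6 = 3881.824 m^2/s
Step 2 — Re = 3881.824 / 1.19e-6 = 3.26e+09

3.26e+09


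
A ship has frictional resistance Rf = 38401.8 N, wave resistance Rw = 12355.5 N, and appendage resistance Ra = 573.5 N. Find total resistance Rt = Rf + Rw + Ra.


Formula: Rt = Rf + Rw + Ra
Substituting: Rt = 38401.8 + 12355.5 + 573.5
Result: Rt = 51330.8 N

51330.8 N


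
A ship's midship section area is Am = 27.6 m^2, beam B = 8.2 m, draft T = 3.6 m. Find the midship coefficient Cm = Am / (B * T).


Formula: Cm = Am / (B * T)
Step 1 — B * T = 8.2 * 3.6 = 29.52 m^2
Step 2 — Cm = 27.6 / 29.52 ≈ 0.93496 (5 s.f.)

0.93496


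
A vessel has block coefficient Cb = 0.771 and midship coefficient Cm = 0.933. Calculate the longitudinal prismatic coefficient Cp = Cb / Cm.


Formula: Cp = Cb / Cm
Substituting: Cp = 0.771 / 0.933
Result: Cp ≈ 0.82637 (5 s.f.)

0.82637


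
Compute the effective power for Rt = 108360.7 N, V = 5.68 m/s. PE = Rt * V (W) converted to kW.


Formula: PE = Rt * V / 1000 (kW)
Step 1 — PE (W) = 108360.7 * 5.68 = 615488.776 W
Step 2 — PE (kW) = 615488.776 / 1000 ≈ 615.49 kW (5 s.f.)

615.49 kW


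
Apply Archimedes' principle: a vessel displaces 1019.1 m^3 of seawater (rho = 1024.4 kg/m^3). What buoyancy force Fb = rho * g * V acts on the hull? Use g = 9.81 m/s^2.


Formula: Fb = rho * g * V
Substituting: Fb = 1024.4 * 9.81 * 1019.1
Intermediate: 1024.4 * 9.81 = 10049.364
Result: Fb = 10049.364 * 1019.1 ≈ 10241000 N (5 s.f.)

10241000 N


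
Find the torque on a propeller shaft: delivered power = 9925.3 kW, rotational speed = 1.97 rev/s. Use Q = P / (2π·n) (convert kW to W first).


Formula: Q = P_W / (2 * pi * n)
Step 1 — P_W = 9925.3 kW * 1000 = 9925300.0 W
Step 2 — 2 * pi * n = 2 * pi * 1.97 = 12.377875
Step 3 — Q = 9925300.0 / 12.377875 ≈ 801860 N·m (5 s.f.)

801860 N·m


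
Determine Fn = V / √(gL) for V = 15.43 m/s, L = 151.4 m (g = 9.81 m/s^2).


Formula: Fn = V / sqrt(g * L)
Step 1 — g * L = 9.81 * 151.4 = 1485.234
Step 2 — sqrt(g * L) = sqrt(1485.234) = 38.538734
Step 3 — Fn = 15.43 / 38.538734 ≈ 0.40038 (5 s.f.)

0.40038


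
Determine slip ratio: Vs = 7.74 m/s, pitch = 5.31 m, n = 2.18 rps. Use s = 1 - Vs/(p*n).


Formula: s = 1 - Vs / (p * n)
Step 1 — p * n = 5.31 * 2.18 = 11.5758
Step 2 — Vs / (p*n) = 7.74 / 11.5758 = 0.668636 (6 d.p.)
Step 3 — s = 1 - 0.668636 = 0.331364

0.331364


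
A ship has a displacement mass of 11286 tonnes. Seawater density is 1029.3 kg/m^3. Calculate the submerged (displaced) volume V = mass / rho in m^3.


Formula: V = mass / rho
Step 1 — convert tonnes to kg: 11286 t * 1000 = 11286000 kg
Step 2 — V = 11286000 / 1029.3 ≈ 10965 m^3 (5 s.f.)

10965 m^3


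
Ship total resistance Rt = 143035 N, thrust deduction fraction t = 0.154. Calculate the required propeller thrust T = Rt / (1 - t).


Formula: T = Rt / (1 - t)
Step 1 — (1 - t) = 1 - 0.154 = 0.846
Step 2 — T = 143035 / 0.846 ≈ 169070 N (5 s.f.)

169070 N


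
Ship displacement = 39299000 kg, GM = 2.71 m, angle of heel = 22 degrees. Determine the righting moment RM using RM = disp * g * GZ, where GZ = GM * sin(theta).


Formula: GZ = GM * sin(theta); RM = disp * g * GZ
Step 1 — GZ = 2.71 * sin(22°) = 2.71 * 0.374607 = 1.015185 m
Step 2 — RM = 39299000 * 9.81 * 1.015185 ≈ 391380000 N·m (5 s.f.)

391380000 N·m


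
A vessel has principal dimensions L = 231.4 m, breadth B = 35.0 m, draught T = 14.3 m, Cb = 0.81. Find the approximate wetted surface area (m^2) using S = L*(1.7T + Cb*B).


Formula: S = 1.7*L*T + V/T with V = Cb*L*B*T, i.e. S = L * (1.7*T + Cb*B)
Step 1 — 1.7*T = 1.7 * 14.3 = 24.31 m
Step 2 — Cb*B = 0.81 * 35.0 = 28.35 m
Step 3 — 1.7*T + Cb*B = 24.31 + 28.35 = 52.66 m
Step 4 — S = 231.4 * 52.66 ≈ 12186 m^2 (5 s.f.)

12186 m^2


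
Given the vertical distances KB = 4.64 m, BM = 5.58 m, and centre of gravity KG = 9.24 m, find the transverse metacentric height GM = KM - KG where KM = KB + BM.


Formula: GM = KB + BM - KG
Step 1 — KM = KB + BM = 4.64 + 5.58 = 10.22 m
Step 2 — GM = KM - KG = 10.22 - 9.24 = 0.98 m

0.98 m


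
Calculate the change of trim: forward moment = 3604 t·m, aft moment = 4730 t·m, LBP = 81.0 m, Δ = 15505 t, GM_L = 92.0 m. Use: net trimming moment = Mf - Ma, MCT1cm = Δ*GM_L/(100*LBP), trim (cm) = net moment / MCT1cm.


Formula: net trimming moment = Mf - Ma; MCT1cm = Δ*GM_L/(100*LBP); trim = net moment / MCT1cm
Step 1 — net trimming moment = 3604 - 4730 = -1126 t·m
Step 2 — MCT1cm = 15505 * 92.0 / (100 * 81.0) = 176.1062 t·m/cm
Step 3 — trim = -1126 / 176.1062 ≈ -6.3939 cm (5 s.f.)

-6.3939 cm


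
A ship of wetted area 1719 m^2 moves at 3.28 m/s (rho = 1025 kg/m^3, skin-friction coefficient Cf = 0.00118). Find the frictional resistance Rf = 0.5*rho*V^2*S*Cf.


Formula: Rf = 0.5 * rho * V^2 * S * Cf
Step 1 — V^2 = 3.28^2 = 10.7584
Step 2 — 0.5 * rho * V^2 = 0.5 * 1025 * 10.7584 = 5513.68
Step 3 — Rf = 5513.68 * 1719 * 0.00118 ≈ 11184 N (5 s.f.)

11184 N


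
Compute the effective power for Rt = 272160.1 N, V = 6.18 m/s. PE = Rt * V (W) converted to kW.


Formula: PE = Rt * V / 1000 (kW)
Step 1 — PE (W) = 272160.1 * 6.18 = 1681949.418 W
Step 2 — PE (kW) = 1681949.418 / 1000 ≈ 1681.9 kW (5 s.f.)

1681.9 kW


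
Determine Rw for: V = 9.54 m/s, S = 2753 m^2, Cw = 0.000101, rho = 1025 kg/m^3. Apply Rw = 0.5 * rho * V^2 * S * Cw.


Formula: Rw = 0.5 * rho * V^2 * S * Cw
Step 1 — V^2 = 9.54^2 = 91.0116
Step 2 — 0.5 * rho * V^2 = 0.5 * 1025 * 91.0116 = 46643.445
Step 3 — Rw = 46643.445 * 2753 * 0.000101 ≈ 12969 N (5 s.f.)

12969 N


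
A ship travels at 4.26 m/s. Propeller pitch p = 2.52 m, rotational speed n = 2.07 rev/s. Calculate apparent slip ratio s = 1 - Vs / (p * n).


Formula: s = 1 - Vs / (p * n)
Step 1 — p * n = 2.52 * 2.07 = 5.2164
Step 2 — Vs / (p*n) = 4.26 / 5.2164 = 0.816655 (6 d.p.)
Step 3 — s = 1 - 0.816655 = 0.183345

0.183345


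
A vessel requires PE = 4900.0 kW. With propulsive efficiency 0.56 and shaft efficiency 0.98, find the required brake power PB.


Formula: PB = PE / (eta_D * eta_S)
Step 1 — combined efficiency = eta_D * eta_S = 0.56 * 0.98 = 0.5488
Step 2 — PB = 4900.0 / 0.5488 ≈ 8928.6 kW (5 s.f.)

8928.6 kW


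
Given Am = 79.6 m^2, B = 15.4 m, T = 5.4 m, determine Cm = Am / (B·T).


Formula: Cm = Am / (B * T)
Step 1 — B * T = 15.4 * 5.4 = 83.16 m^2
Step 2 — Cm = 79.6 / 83.16 ≈ 0.95719 (5 s.f.)

0.95719


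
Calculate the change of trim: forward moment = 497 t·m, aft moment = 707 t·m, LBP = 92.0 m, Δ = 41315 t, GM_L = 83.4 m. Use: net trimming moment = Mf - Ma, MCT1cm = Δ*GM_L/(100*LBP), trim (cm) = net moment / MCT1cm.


Formula: net trimming moment = Mf - Ma; MCT1cm = Δ*GM_L/(100*LBP); trim = net moment / MCT1cm
Step 1 — net trimming moment = 497 - 707 = -210 t·m
Step 2 — MCT1cm = 41315 * 83.4 / (100 * 92.0) = 374.5295 t·m/cm
Step 3 — trim = -210 / 374.5295 ≈ -0.56070 cm (5 s.f.)

-0.56070 cm


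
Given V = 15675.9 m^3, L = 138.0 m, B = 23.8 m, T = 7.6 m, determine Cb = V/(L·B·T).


Formula: Cb = V / (L * B * T)
Step 1 — L * B * T = 138.0 * 23.8 * 7.6 = 24961.44 m^3
Step 2 — Cb = 15675.9 / 24961.44 ≈ 0.62800 (5 s.f.)

0.62800


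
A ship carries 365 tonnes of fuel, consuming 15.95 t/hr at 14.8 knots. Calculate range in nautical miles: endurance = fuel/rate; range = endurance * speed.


Formula: endurance = fuel / rate; range = endurance * speed
Step 1 — endurance = 365 / 15.95 = 22.884 hours
Step 2 — range = 22.884 * 14.8 ≈ 338.68 nautical miles (5 s.f.)

338.68 NM


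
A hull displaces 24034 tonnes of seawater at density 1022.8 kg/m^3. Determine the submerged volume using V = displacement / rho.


Formula: V = mass / rho
Step 1 — convert tonnes to kg: 24034 t * 1000 = 24034000 kg
Step 2 — V = 24034000 / 1022.8 ≈ 23498 m^3 (5 s.f.)

23498 m^3


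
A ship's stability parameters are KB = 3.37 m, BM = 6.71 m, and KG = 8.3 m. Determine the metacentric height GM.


Formula: GM = KB + BM - KG
Step 1 — KM = KB + BM = 3.37 + 6.71 = 10.08 m
Step 2 — GM = KM - KG = 10.08 - 8.3 = 1.78 m

1.78 m


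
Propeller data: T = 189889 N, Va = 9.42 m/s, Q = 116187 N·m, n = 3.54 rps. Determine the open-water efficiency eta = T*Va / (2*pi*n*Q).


Formula: eta = T * Va / (2 * pi * n * Q)
Step 1 — numerator = T * Va = 189889 * 9.42 = 1788754.38
Step 2 — 2 * pi * n = 2 * pi * 3.54 = 22.242476
Step 3 — denominator = 22.242476 * 116187 = 2584286.56
Step 4 — eta = 1788754.38 / 2584286.56 ≈ 0.69217 (5 s.f.)

0.69217


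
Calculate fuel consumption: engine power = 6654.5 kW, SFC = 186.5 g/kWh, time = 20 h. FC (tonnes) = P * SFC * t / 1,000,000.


Formula: FC (tonnes) = P * SFC * t / 1,000,000
Step 1 — P * SFC * t = 6654.5 * 186.5 * 20 = 24821285.0 g
Step 2 — FC (tonnes) = 24821285.0 / 1,000,000 ≈ 24.821 tonnes (5 s.f.)

24.821 tonnes


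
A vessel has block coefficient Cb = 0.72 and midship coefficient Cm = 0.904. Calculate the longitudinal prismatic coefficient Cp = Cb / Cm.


Formula: Cp = Cb / Cm
Substituting: Cp = 0.72 / 0.904
Result: Cp ≈ 0.79646 (5 s.f.)

0.79646


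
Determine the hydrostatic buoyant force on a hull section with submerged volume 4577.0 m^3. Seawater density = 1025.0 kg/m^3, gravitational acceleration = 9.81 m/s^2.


Formula: Fb = rho * g * V
Substituting: Fb = 1025.0 * 9.81 * 4577.0
Intermediate: 1025.0 * 9.81 = 10055.25
Result: Fb = 10055.25 * 4577.0 ≈ 46023000 N (5 s.f.)

46023000 N


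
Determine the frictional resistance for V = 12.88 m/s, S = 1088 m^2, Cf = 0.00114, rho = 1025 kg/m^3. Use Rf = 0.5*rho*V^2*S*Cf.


Formula: Rf = 0.5 * rho * V^2 * S * Cf
Step 1 — V^2 = 12.88^2 = 165.8944
Step 2 — 0.5 * rho * V^2 = 0.5 * 1025 * 165.8944 = 85020.88
Step 3 — Rf = 85020.88 * 1088 * 0.00114 ≈ 105450 N (5 s.f.)

105450 N


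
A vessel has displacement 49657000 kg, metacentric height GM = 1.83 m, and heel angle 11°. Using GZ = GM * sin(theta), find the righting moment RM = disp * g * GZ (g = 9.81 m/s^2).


Formula: GZ = GM * sin(theta); RM = disp * g * GZ
Step 1 — GZ = 1.83 * sin(11°) = 1.83 * 0.190809 = 0.34918 m
Step 2 — RM = 49657000 * 9.81 * 0.34918 ≈ 170100000 N·m (5 s.f.)

170100000 N·m


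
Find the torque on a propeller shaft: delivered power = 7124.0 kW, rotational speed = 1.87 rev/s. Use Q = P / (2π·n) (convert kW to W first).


Formula: Q = P_W / (2 * pi * n)
Step 1 — P_W = 7124.0 kW * 1000 = 7124000.0 W
Step 2 — 2 * pi * n = 2 * pi * 1.87 = 11.749557
Step 3 — Q = 7124000.0 / 11.749557 ≈ 606320 N·m (5 s.f.)

606320 N·m


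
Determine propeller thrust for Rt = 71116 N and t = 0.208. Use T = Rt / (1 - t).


Formula: T = Rt / (1 - t)
Step 1 — (1 - t) = 1 - 0.208 = 0.792
Step 2 — T = 71116 / 0.792 ≈ 89793 N (5 s.f.)

89793 N


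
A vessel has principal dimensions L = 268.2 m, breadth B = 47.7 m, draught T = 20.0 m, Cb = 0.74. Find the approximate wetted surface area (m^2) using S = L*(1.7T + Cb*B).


Formula: S = 1.7*L*T + V/T with V = Cb*L*B*T, i.e. S = L * (1.7*T + Cb*B)
Step 1 — 1.7*T = 1.7 * 20.0 = 34.0 m
Step 2 — Cb*B = 0.74 * 47.7 = 35.298 m
Step 3 — 1.7*T + Cb*B = 34.0 + 35.298 = 69.298 m
Step 4 — S = 268.2 * 69.298 ≈ 18586 m^2 (5 s.f.)

18586 m^2


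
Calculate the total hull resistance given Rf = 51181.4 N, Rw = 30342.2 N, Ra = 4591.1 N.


Formula: Rt = Rf + Rw + Ra
Substituting: Rt = 51181.4 + 30342.2 + 4591.1
Result: Rt = 86114.7 N

86114.7 N


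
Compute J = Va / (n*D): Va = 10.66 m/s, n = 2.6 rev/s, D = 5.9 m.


Formula: J = Va / (n * D)
Step 1 — n * D = 2.6 * 5.9 = 15.34
Step 2 — J = 10.66 / 15.34 ≈ 0.69492 (5 s.f.)

0.69492


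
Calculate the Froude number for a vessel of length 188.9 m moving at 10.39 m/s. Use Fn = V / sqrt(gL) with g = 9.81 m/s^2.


Formula: Fn = V / sqrt(g * L)
Step 1 — g * L = 9.81 * 188.9 = 1853.109
Step 2 — sqrt(g * L) = sqrt(1853.109) = 43.047753
Step 3 — Fn = 10.39 / 43.047753 ≈ 0.24136 (5 s.f.)

0.24136


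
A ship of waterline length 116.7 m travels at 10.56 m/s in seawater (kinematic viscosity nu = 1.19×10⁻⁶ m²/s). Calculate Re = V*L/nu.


Formula: Re = V * L / nu
Step 1 — V * L = 10.56 * 116.7 = 1232.352 m^2/s
Step 2 — Re = 1232.352 / 1.19e-6 = 1.04e+09

1.04e+09


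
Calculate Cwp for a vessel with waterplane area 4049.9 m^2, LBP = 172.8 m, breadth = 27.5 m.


Formula: Cwp = Aw / (L * B)
Step 1 — L * B = 172.8 * 27.5 = 4752.0 m^2
Step 2 — Cwp = 4049.9 / 4752.0 ≈ 0.85225 (5 s.f.)

0.85225


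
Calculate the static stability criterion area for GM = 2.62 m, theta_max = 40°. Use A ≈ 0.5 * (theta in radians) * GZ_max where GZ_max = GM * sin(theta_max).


Formula: GZ_max = GM * sin(theta); Area = 0.5 * theta_rad * GZ_max
Step 1 — GZ_max = 2.62 * sin(40°) = 2.62 * 0.642788 = 1.684105 m
Step 2 — theta_rad = 40 * pi/180 = 0.698132 rad
Step 3 — Area = 0.5 * 0.698132 * 1.684105 ≈ 0.58786 m·rad (5 s.f.)

0.58786 m·rad


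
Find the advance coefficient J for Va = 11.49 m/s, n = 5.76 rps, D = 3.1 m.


Formula: J = Va / (n * D)
Step 1 — n * D = 5.76 * 3.1 = 17.856
Step 2 — J = 11.49 / 17.856 ≈ 0.64348 (5 s.f.)

0.64348


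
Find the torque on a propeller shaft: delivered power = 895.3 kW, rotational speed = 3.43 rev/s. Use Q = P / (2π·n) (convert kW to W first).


Formula: Q = P_W / (2 * pi * n)
Step 1 — P_W = 895.3 kW * 1000 = 895300.0 W
Step 2 — 2 * pi * n = 2 * pi * 3.43 = 21.551326
Step 3 — Q = 895300.0 / 21.551326 ≈ 41543 N·m (5 s.f.)

41543 N·m


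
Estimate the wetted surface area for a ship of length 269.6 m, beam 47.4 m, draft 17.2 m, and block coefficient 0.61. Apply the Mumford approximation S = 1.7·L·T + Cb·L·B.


Formula: S = 1.7*L*T + V/T with V = Cb*L*B*T, i.e. S = L * (1.7*T + Cb*B)
Step 1 — 1.7*T = 1.7 * 17.2 = 29.24 m
Step 2 — Cb*B = 0.61 * 47.4 = 28.914 m
Step 3 — 1.7*T + Cb*B = 29.24 + 28.914 = 58.154 m
Step 4 — S = 269.6 * 58.154 ≈ 15678 m^2 (5 s.f.)

15678 m^2


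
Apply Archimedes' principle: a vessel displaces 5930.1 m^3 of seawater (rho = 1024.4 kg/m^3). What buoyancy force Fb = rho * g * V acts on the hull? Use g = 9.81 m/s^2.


Formula: Fb = rho * g * V
Substituting: Fb = 1024.4 * 9.81 * 5930.1
Intermediate: 1024.4 * 9.81 = 10049.364
Result: Fb = 10049.364 * 5930.1 ≈ 59594000 N (5 s.f.)

59594000 N


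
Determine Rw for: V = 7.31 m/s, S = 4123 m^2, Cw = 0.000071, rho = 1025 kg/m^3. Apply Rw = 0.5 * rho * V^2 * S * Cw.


Formula: Rw = 0.5 * rho * V^2 * S * Cw
Step 1 — V^2 = 7.31^2 = 53.4361
Step 2 — 0.5 * rho * V^2 = 0.5 * 1025 * 53.4361 = 27386.00125
Step 3 — Rw = 27386.00125 * 4123 * 0.000071 ≈ 8016.8 N (5 s.f.)

8016.8 N


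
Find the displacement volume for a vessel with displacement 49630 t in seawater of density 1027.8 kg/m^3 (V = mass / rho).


Formula: V = mass / rho
Step 1 — convert tonnes to kg: 49630 t * 1000 = 49630000 kg
Step 2 — V = 49630000 / 1027.8 ≈ 48288 m^3 (5 s.f.)

48288 m^3


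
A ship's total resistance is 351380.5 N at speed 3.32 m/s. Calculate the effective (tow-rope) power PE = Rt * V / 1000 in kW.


Formula: PE = Rt * V / 1000 (kW)
Step 1 — PE (W) = 351380.5 * 3.32 = 1166583.26 W
Step 2 — PE (kW) = 1166583.26 / 1000 ≈ 1166.6 kW (5 s.f.)

1166.6 kW


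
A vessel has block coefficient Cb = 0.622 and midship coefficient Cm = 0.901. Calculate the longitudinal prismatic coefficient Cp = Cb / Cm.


Formula: Cp = Cb / Cm
Substituting: Cp = 0.622 / 0.901
Result: Cp ≈ 0.69034 (5 s.f.)

0.69034


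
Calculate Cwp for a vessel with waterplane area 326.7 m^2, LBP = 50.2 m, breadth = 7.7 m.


Formula: Cwp = Aw / (L * B)
Step 1 — L * B = 50.2 * 7.7 = 386.54 m^2
Step 2 — Cwp = 326.7 / 386.54 ≈ 0.84519 (5 s.f.)

0.84519


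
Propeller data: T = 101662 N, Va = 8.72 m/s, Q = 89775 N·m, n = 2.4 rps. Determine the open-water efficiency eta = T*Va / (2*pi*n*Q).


Formula: eta = T * Va / (2 * pi * n * Q)
Step 1 — numerator = T * Va = 101662 * 8.72 = 886492.64
Step 2 — 2 * pi * n = 2 * pi * 2.4 = 15.079645
Step 3 — denominator = 15.079645 * 89775 = 1353775.13
Step 4 — eta = 886492.64 / 1353775.13 ≈ 0.65483 (5 s.f.)

0.65483


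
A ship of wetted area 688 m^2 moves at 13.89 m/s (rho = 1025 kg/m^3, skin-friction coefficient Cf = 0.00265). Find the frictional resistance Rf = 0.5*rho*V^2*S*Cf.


Formula: Rf = 0.5 * rho * V^2 * S * Cf
Step 1 — V^2 = 13.89^2 = 192.9321
Step 2 — 0.5 * rho * V^2 = 0.5 * 1025 * 192.9321 = 98877.70125
Step 3 — Rf = 98877.70125 * 688 * 0.00265 ≈ 180270 N (5 s.f.)

180270 N


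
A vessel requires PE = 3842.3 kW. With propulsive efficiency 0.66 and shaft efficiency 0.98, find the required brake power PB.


Formula: PB = PE / (eta_D * eta_S)
Step 1 — combined efficiency = eta_D * eta_S = 0.66 * 0.98 = 0.6468
Step 2 — PB = 3842.3 / 0.6468 ≈ 5940.5 kW (5 s.f.)

5940.5 kW


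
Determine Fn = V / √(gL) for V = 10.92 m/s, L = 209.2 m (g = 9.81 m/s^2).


Formula: Fn = V / sqrt(g * L)
Step 1 — g * L = 9.81 * 209.2 = 2052.252
Step 2 — sqrt(g * L) = sqrt(2052.252) = 45.301788
Step 3 — Fn = 10.92 / 45.301788 ≈ 0.24105 (5 s.f.)

0.24105


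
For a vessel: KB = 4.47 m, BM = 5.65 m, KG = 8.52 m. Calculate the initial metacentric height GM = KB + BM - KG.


Formula: GM = KB + BM - KG
Step 1 — KM = KB + BM = 4.47 + 5.65 = 10.12 m
Step 2 — GM = KM - KG = 10.12 - 8.52 = 1.6 m

1.6 m


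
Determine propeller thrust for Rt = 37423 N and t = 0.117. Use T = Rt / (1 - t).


Formula: T = Rt / (1 - t)
Step 1 — (1 - t) = 1 - 0.117 = 0.883
Step 2 — T = 37423 / 0.883 ≈ 42382 N (5 s.f.)

42382 N


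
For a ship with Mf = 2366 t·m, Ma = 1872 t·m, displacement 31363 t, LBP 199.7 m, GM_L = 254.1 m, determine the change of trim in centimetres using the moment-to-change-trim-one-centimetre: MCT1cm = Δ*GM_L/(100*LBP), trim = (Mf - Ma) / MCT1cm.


Formula: net trimming moment = Mf - Ma; MCT1cm = Δ*GM_L/(100*LBP); trim = net moment / MCT1cm
Step 1 — net trimming moment = 2366 - 1872 = 494 t·m
Step 2 — MCT1cm = 31363 * 254.1 / (100 * 199.7) = 399.0655 t·m/cm
Step 3 — trim = 494 / 399.0655 ≈ 1.2379 cm (5 s.f.)

1.2379 cm


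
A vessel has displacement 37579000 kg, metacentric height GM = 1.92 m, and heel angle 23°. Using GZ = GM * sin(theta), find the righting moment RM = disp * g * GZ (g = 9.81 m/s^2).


Formula: GZ = GM * sin(theta); RM = disp * g * GZ
Step 1 — GZ = 1.92 * sin(23°) = 1.92 * 0.390731 = 0.750204 m
Step 2 — RM = 37579000 * 9.81 * 0.750204 ≈ 276560000 N·m (5 s.f.)

276560000 N·m


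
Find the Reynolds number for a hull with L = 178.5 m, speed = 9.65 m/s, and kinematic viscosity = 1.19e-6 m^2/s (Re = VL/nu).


Formula: Re = V * L / nu
Step 1 — V * L = 9.65 * 178.5 = 1722.525 m^2/s
Step 2 — Re = 1722.525 / 1.19e-6 = 1.45e+09

1.45e+09


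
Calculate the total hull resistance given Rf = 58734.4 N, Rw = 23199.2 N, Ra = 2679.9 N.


Formula: Rt = Rf + Rw + Ra
Substituting: Rt = 58734.4 + 23199.2 + 2679.9
Result: Rt = 84613.5 N

84613.5 N


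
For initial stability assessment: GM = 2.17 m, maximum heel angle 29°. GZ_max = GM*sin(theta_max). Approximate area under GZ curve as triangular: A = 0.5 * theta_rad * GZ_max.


Formula: GZ_max = GM * sin(theta); Area = 0.5 * theta_rad * GZ_max
Step 1 — GZ_max = 2.17 * sin(29°) = 2.17 * 0.48481 = 1.052038 m
Step 2 — theta_rad = 29 * pi/180 = 0.506145 rad
Step 3 — Area = 0.5 * 0.506145 * 1.052038 ≈ 0.26624 m·rad (5 s.f.)

0.26624 m·rad


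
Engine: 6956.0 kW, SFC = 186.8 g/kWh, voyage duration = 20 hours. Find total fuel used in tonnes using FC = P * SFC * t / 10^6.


Formula: FC (tonnes) = P * SFC * t / 1,000,000
Step 1 — P * SFC * t = 6956.0 * 186.8 * 20 = 25987616.0 g
Step 2 — FC (tonnes) = 25987616.0 / 1,000,000 ≈ 25.988 tonnes (5 s.f.)

25.988 tonnes


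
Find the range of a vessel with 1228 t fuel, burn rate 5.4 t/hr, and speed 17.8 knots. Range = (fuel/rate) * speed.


Formula: endurance = fuel / rate; range = endurance * speed
Step 1 — endurance = 1228 / 5.4 = 227.4074 hours
Step 2 — range = 227.4074 * 17.8 ≈ 4047.9 nautical miles (5 s.f.)

4047.9 NM


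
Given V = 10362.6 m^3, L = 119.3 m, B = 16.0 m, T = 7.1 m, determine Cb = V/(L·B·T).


Formula: Cb = V / (L * B * T)
Step 1 — L * B * T = 119.3 * 16.0 * 7.1 = 13552.48 m^3
Step 2 — Cb = 10362.6 / 13552.48 ≈ 0.76463 (5 s.f.)

0.76463


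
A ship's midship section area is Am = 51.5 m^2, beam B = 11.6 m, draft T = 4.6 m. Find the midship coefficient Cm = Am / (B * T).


Formula: Cm = Am / (B * T)
Step 1 — B * T = 11.6 * 4.6 = 53.36 m^2
Step 2 — Cm = 51.5 / 53.36 ≈ 0.96514 (5 s.f.)

0.96514


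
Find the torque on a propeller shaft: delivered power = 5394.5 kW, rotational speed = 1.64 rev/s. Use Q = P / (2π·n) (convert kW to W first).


Formula: Q = P_W / (2 * pi * n)
Step 1 — P_W = 5394.5 kW * 1000 = 5394500.0 W
Step 2 — 2 * pi * n = 2 * pi * 1.64 = 10.304424
Step 3 — Q = 5394500.0 / 10.304424 ≈ 523510 N·m (5 s.f.)

523510 N·m


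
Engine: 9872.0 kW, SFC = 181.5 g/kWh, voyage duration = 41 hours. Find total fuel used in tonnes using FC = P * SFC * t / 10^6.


Formula: FC (tonnes) = P * SFC * t / 1,000,000
Step 1 — P * SFC * t = 9872.0 * 181.5 * 41 = 73462488.0 g
Step 2 — FC (tonnes) = 73462488.0 / 1,000,000 ≈ 73.462 tonnes (5 s.f.)

73.462 tonnes


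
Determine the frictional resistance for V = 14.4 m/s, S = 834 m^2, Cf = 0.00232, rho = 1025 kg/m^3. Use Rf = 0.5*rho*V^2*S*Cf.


Formula: Rf = 0.5 * rho * V^2 * S * Cf
Step 1 — V^2 = 14.4^2 = 207.36
Step 2 — 0.5 * rho * V^2 = 0.5 * 1025 * 207.36 = 106272.0
Step 3 — Rf = 106272.0 * 834 * 0.00232 ≈ 205620 N (5 s.f.)

205620 N


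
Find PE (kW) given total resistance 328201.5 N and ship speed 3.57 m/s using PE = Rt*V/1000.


Formula: PE = Rt * V / 1000 (kW)
Step 1 — PE (W) = 328201.5 * 3.57 = 1171679.355 W
Step 2 — PE (kW) = 1171679.355 / 1000 ≈ 1171.7 kW (5 s.f.)

1171.7 kW


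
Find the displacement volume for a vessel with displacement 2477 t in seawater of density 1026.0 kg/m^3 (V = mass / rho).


Formula: V = mass / rho
Step 1 — convert tonnes to kg: 2477 t * 1000 = 2477000 kg
Step 2 — V = 2477000 / 1026.0 ≈ 2414.2 m^3 (5 s.f.)

2414.2 m^3
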